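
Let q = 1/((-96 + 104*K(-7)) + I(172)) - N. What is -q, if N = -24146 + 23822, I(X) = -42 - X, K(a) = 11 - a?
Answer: -506089/1562 ≈ -324.00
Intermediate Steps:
N = -324
q = 506089/1562 (q = 1/((-96 + 104*(11 - 1*(-7))) + (-42 - 1*172)) - 1*(-324) = 1/((-96 + 104*(11 + 7)) + (-42 - 172)) + 324 = 1/((-96 + 104*18) - 214) + 324 = 1/((-96 + 1872) - 214) + 324 = 1/(1776 - 214) + 324 = 1/1562 + 324 = 506089/1562 ≈ 324.00)
-q = -1*506089/1562 = -506089/1562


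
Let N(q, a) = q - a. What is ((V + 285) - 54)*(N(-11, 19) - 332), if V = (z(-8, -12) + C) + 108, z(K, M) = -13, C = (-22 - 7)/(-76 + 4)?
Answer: -4253681/36 ≈ -1.1816e+5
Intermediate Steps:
C = 29/72 (C = -29/(-72) = -29*(-1/72) = 29/72 ≈ 0.40278)
V = 6869/72 (V = (-13 + 29/72) + 108 = -907/72 + 108 = 6869/72 ≈ 95.403)
((V + 285) - 54)*(N(-11, 19) - 332) = ((6869/72 + 285) - 54)*((-11 - 1*19) - 332) = (27389/72 - 54)*((-11 - 19) - 332) = 23501*(-30 - 332)/72 = (23501/72)*(-362) = -4253681/36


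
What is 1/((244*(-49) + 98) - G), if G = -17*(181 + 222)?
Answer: -1/5007 ≈ -0.00019972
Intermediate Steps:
G = -6851 (G = -17*403 = -6851)
1/((244*(-49) + 98) - G) = 1/((244*(-49) + 98) - 1*(-6851)) = 1/((-11956 + 98) + 6851) = 1/(-11858 + 6851) = 1/(-5007) = -1/5007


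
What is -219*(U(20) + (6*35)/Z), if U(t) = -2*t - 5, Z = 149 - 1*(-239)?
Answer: 1888875/194 ≈ 9736.5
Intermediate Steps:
Z = 388 (Z = 149 + 239 = 388)
U(t) = -5 - 2*t
-219*(U(20) + (6*35)/Z) = -219*((-5 - 2*20) + (6*35)/388) = -219*((-5 - 40) + 210*(1/388)) = -219*(-45 + 105/194) = -219*(-8625/194) = 1888875/194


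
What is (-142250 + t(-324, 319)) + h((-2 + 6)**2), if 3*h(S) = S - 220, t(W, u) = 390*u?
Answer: -17908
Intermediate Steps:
h(S) = -220/3 + S/3 (h(S) = (S - 220)/3 = (-220 + S)/3 = -220/3 + S/3)
(-142250 + t(-324, 319)) + h((-2 + 6)**2) = (-142250 + 390*319) + (-220/3 + (-2 + 6)**2/3) = (-142250 + 124410) + (-220/3 + (1/3)*4**2) = -17840 + (-220/3 + (1/3)*16) = -17840 + (-220/3 + 16/3) = -17840 - 68 = -17908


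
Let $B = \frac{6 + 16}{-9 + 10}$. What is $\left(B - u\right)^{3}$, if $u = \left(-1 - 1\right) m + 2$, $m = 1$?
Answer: $10648$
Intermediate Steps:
$B = 22$ ($B = \frac{22}{1} = 22 \cdot 1 = 22$)
$u = 0$ ($u = \left(-1 - 1\right) 1 + 2 = \left(-2\right) 1 + 2 = -2 + 2 = 0$)
$\left(B - u\right)^{3} = \left(22 - 0\right)^{3} = \left(22 + 0\right)^{3} = 22^{3} = 10648$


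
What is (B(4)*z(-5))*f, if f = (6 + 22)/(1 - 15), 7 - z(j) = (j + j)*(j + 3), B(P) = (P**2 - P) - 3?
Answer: 234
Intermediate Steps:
B(P) = -3 + P**2 - P
z(j) = 7 - 2*j*(3 + j) (z(j) = 7 - (j + j)*(j + 3) = 7 - 2*j*(3 + j))
f = -2 (f = 28/(-14) = 28*(-1/14) = -2)
(B(4)*z(-5))*f = ((-3 + 4**2 - 1*4)*(7 - 6*(-5) - 2*(-5)**2))*(-2) = ((-3 + 16 - 4)*(7 + 30 - 2*25))*(-2) = (9*(7 + 30 - 50))*(-2) = (9*(-13))*(-2) = -117*(-2) = 234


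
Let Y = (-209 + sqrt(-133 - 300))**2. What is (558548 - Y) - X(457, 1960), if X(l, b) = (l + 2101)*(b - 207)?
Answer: -3968874 + 418*I*sqrt(433) ≈ -3.9689e+6 + 8698.0*I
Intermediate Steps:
X(l, b) = (-207 + b)*(2101 + l) (X(l, b) = (2101 + l)*(-207 + b) = (-207 + b)*(2101 + l))
Y = (-209 + I*sqrt(433))**2 (Y = (-209 + sqrt(-433))**2 = (-209 + I*sqrt(433))**2 ≈ 43248.0 - 8698.0*I)
(558548 - Y) - X(457, 1960) = (558548 - (209 - I*sqrt(433))**2) - (-434907 - 207*457 + 2101*1960 + 1960*457) = (558548 - (209 - I*sqrt(433))**2) - (-434907 - 94599 + 4117960 + 895720) = (558548 - (209 - I*sqrt(433))**2) - 1*4484174 = (558548 - (209 - I*sqrt(433))**2) - 4484174 = -3925626 - (209 - I*sqrt(433))**2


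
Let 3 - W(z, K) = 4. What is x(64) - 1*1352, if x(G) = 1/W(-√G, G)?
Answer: -1353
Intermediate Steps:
W(z, K) = -1 (W(z, K) = 3 - 1*4 = 3 - 4 = -1)
x(G) = -1 (x(G) = 1/(-1) = -1)
x(64) - 1*1352 = -1 - 1*1352 = -1 - 1352 = -1353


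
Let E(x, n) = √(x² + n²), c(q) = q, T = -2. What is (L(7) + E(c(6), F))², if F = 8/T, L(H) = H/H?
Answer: 53 + 4*√13 ≈ 67.422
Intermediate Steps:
L(H) = 1
F = -4 (F = 8/(-2) = 8*(-½) = -4)
E(x, n) = √(n² + x²)
(L(7) + E(c(6), F))² = (1 + √((-4)² + 6²))² = (1 + √(16 + 36))² = (1 + √52)² = (1 + 2*√13)²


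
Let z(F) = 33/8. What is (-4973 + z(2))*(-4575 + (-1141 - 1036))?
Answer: 33549844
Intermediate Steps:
z(F) = 33/8 (z(F) = 33*(⅛) = 33/8)
(-4973 + z(2))*(-4575 + (-1141 - 1036)) = (-4973 + 33/8)*(-4575 + (-1141 - 1036)) = -39751*(-4575 - 2177)/8 = -39751/8*(-6752) = 33549844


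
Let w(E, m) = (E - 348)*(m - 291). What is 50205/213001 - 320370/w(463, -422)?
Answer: 466810899/112677529 ≈ 4.1429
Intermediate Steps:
w(E, m) = (-348 + E)*(-291 + m)
50205/213001 - 320370/w(463, -422) = 50205/213001 - 320370/(101268 - 348*(-422) - 291*463 + 463*(-422)) = 50205*(1/213001) - 320370/(101268 + 146856 - 134733 - 195386) = 50205/213001 - 320370/(-81995) = 50205/213001 - 320370*(-1/81995) = 50205/213001 + 64074/16399 = 466810899/112677529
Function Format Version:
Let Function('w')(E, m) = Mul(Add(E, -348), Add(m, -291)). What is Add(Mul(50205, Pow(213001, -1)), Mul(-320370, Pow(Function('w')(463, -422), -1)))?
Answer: Rational(466810899, 112677529) ≈ 4.1429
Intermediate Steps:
Function('w')(E, m) = Mul(Add(-348, E), Add(-291, m))
Add(Mul(50205, Pow(213001, -1)), Mul(-320370, Pow(Function('w')(463, -422), -1))) = Add(Mul(50205, Pow(213001, -1)), Mul(-320370, Pow(Add(101268, Mul(-348, -422), Mul(-291, 463), Mul(463, -422)), -1))) = Add(Mul(50205, Rational(1, 213001)), Mul(-320370, Pow(Add(101268, 146856, -134733, -195386), -1))) = Add(Rational(50205, 213001), Mul(-320370, Pow(-81995, -1))) = Add(Rational(50205, 213001), Mul(-320370, Rational(-1, 81995))) = Add(Rational(50205, 213001), Rational(64074, 16399)) = Rational(466810899, 112677529)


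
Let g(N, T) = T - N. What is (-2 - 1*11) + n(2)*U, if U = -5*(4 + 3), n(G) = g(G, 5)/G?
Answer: -131/2 ≈ -65.500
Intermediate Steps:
n(G) = (5 - G)/G
U = -35 (U = -5*7 = -35)
(-2 - 1*11) + n(2)*U = (-2 - 1*11) + ((5 - 1*2)/2)*(-35) = (-2 - 11) + ((5 - 2)/2)*(-35) = -13 + ((½)*3)*(-35) = -13 + (3/2)*(-35) = -13 - 105/2 = -131/2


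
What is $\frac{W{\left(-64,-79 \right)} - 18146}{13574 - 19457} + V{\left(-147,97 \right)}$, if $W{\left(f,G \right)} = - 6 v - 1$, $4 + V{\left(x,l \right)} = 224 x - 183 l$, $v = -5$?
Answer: $- \frac{99383324}{1961} \approx -50680.0$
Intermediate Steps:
$V{\left(x,l \right)} = -4 - 183 l + 224 x$ ($V{\left(x,l \right)} = -4 - \left(- 224 x + 183 l\right) = -4 - 183 l + 224 x$)
$W{\left(f,G \right)} = 29$ ($W{\left(f,G \right)} = \left(-6\right) \left(-5\right) - 1 = 30 - 1 = 29$)
$\frac{W{\left(-64,-79 \right)} - 18146}{13574 - 19457} + V{\left(-147,97 \right)} = \frac{29 - 18146}{13574 - 19457} - 50683 = - \frac{18117}{-5883} - 50683 = \left(-18117\right) \left(- \frac{1}{5883}\right) - 50683 = \frac{6039}{1961} - 50683 = - \frac{99383324}{1961}$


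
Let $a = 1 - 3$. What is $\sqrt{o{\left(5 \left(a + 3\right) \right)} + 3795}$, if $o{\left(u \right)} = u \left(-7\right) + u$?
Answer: $\sqrt{3765} \approx 61.36$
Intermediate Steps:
$a = -2$
$o{\left(u \right)} = - 6 u$ ($o{\left(u \right)} = - 7 u + u = - 6 u$)
$\sqrt{o{\left(5 \left(a + 3\right) \right)} + 3795} = \sqrt{- 6 \cdot 5 \left(-2 + 3\right) + 3795} = \sqrt{- 6 \cdot 5 \cdot 1 + 3795} = \sqrt{\left(-6\right) 5 + 3795} = \sqrt{-30 + 3795} = \sqrt{3765}$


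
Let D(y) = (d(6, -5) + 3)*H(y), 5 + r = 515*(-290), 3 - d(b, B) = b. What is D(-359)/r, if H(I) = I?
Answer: 0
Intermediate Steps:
d(b, B) = 3 - b
r = -149355 (r = -5 + 515*(-290) = -5 - 149350 = -149355)
D(y) = 0 (D(y) = ((3 - 1*6) + 3)*y = ((3 - 6) + 3)*y = (-3 + 3)*y = 0*y = 0)
D(-359)/r = 0/(-149355) = 0*(-1/149355) = 0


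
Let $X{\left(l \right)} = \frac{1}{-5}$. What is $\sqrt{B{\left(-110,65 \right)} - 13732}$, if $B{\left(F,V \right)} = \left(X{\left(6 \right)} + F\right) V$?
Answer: $i \sqrt{20895} \approx 144.55 i$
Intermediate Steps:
$X{\left(l \right)} = - \frac{1}{5}$
$B{\left(F,V \right)} = V \left(- \frac{1}{5} + F\right)$ ($B{\left(F,V \right)} = \left(- \frac{1}{5} + F\right) V = V \left(- \frac{1}{5} + F\right)$)
$\sqrt{B{\left(-110,65 \right)} - 13732} = \sqrt{65 \left(- \frac{1}{5} - 110\right) - 13732} = \sqrt{65 \left(- \frac{551}{5}\right) - 13732} = \sqrt{-7163 - 13732} = \sqrt{-20895} = i \sqrt{20895}$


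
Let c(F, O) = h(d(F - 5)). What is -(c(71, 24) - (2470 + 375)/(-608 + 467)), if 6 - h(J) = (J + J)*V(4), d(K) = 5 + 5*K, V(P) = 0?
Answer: -3691/141 ≈ -26.177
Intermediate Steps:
h(J) = 6 (h(J) = 6 - (J + J)*0 = 6 - 2*J*0 = 6 - 1*0 = 6 + 0 = 6)
c(F, O) = 6
-(c(71, 24) - (2470 + 375)/(-608 + 467)) = -(6 - (2470 + 375)/(-608 + 467)) = -(6 - 2845/(-141)) = -(6 - 2845*(-1)/141) = -(6 - 1*(-2845/141)) = -(6 + 2845/141) = -1*3691/141 = -3691/141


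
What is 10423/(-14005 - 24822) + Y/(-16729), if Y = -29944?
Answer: 988269321/649536883 ≈ 1.5215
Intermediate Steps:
10423/(-14005 - 24822) + Y/(-16729) = 10423/(-14005 - 24822) - 29944/(-16729) = 10423/(-38827) - 29944*(-1/16729) = 10423*(-1/38827) + 29944/16729 = -10423/38827 + 29944/16729 = 988269321/649536883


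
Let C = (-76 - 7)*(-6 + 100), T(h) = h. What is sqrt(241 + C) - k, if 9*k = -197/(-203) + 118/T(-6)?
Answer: 11386/5481 + I*sqrt(7561) ≈ 2.0774 + 86.954*I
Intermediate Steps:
C = -7802 (C = -83*94 = -7802)
k = -11386/5481 (k = (-197/(-203) + 118/(-6))/9 = (-197*(-1/203) + 118*(-1/6))/9 = (197/203 - 59/3)/9 = (1/9)*(-11386/609) = -11386/5481 ≈ -2.0774)
sqrt(241 + C) - k = sqrt(241 - 7802) - 1*(-11386/5481) = sqrt(-7561) + 11386/5481 = I*sqrt(7561) + 11386/5481 = 11386/5481 + I*sqrt(7561)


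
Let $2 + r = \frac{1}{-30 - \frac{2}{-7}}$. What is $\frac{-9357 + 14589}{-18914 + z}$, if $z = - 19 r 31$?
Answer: $- \frac{1088256}{3684965} \approx -0.29532$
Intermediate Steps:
$r = - \frac{423}{208}$ ($r = -2 + \frac{1}{-30 - \frac{2}{-7}} = -2 + \frac{1}{-30 - - \frac{2}{7}} = -2 + \frac{1}{-30 + \frac{2}{7}} = -2 + \frac{1}{- \frac{208}{7}} = -2 - \frac{7}{208} = - \frac{423}{208} \approx -2.0337$)
$z = \frac{249147}{208}$ ($z = \left(-19\right) \left(- \frac{423}{208}\right) 31 = \frac{8037}{208} \cdot 31 = \frac{249147}{208} \approx 1197.8$)
$\frac{-9357 + 14589}{-18914 + z} = \frac{-9357 + 14589}{-18914 + \frac{249147}{208}} = \frac{5232}{- \frac{3684965}{208}} = 5232 \left(- \frac{208}{3684965}\right) = - \frac{1088256}{3684965}$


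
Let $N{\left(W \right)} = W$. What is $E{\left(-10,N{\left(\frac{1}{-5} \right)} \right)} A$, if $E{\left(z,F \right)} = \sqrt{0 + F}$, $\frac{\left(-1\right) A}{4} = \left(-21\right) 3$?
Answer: $\frac{252 i \sqrt{5}}{5} \approx 112.7 i$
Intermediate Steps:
$A = 252$ ($A = - 4 \left(\left(-21\right) 3\right) = \left(-4\right) \left(-63\right) = 252$)
$E{\left(z,F \right)} = \sqrt{F}$
$E{\left(-10,N{\left(\frac{1}{-5} \right)} \right)} A = \sqrt{\frac{1}{-5}} \cdot 252 = \sqrt{- \frac{1}{5}} \cdot 252 = \frac{i \sqrt{5}}{5} \cdot 252 = \frac{252 i \sqrt{5}}{5}$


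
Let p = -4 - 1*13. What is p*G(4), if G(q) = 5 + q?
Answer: -153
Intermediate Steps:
p = -17 (p = -4 - 13 = -17)
p*G(4) = -17*(5 + 4) = -17*9 = -153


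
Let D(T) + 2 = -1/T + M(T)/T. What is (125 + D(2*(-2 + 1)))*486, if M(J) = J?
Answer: 60507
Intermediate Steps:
D(T) = -1 - 1/T (D(T) = -2 + (-1/T + T/T) = -2 + (-1/T + 1) = -2 + (1 - 1/T) = -1 - 1/T)
(125 + D(2*(-2 + 1)))*486 = (125 + (-1 - 2*(-2 + 1))/((2*(-2 + 1))))*486 = (125 + (-1 - 2*(-1))/((2*(-1))))*486 = (125 + (-1 - 1*(-2))/(-2))*486 = (125 - (-1 + 2)/2)*486 = (125 - 1/2*1)*486 = (125 - 1/2)*486 = (249/2)*486 = 60507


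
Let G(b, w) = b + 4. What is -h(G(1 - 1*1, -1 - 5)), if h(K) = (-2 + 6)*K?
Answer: -16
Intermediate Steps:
G(b, w) = 4 + b
h(K) = 4*K
-h(G(1 - 1*1, -1 - 5)) = -4*(4 + (1 - 1*1)) = -4*(4 + (1 - 1)) = -4*(4 + 0) = -4*4 = -1*16 = -16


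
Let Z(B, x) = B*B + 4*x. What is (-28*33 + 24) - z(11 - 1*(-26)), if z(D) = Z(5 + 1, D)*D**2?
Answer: -252796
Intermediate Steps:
Z(B, x) = B**2 + 4*x
z(D) = D**2*(36 + 4*D) (z(D) = ((5 + 1)**2 + 4*D)*D**2 = (6**2 + 4*D)*D**2 = (36 + 4*D)*D**2 = D**2*(36 + 4*D))
(-28*33 + 24) - z(11 - 1*(-26)) = (-28*33 + 24) - 4*(11 - 1*(-26))**2*(9 + (11 - 1*(-26))) = (-924 + 24) - 4*(11 + 26)**2*(9 + (11 + 26)) = -900 - 4*37**2*(9 + 37) = -900 - 4*1369*46 = -900 - 1*251896 = -900 - 251896 = -252796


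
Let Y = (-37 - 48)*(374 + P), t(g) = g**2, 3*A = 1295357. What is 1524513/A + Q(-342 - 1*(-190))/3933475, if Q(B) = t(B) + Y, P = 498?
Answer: 365792191537/103984783175 ≈ 3.5177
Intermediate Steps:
A = 1295357/3 (A = (1/3)*1295357 = 1295357/3 ≈ 4.3179e+5)
Y = -74120 (Y = (-37 - 48)*(374 + 498) = -85*872 = -74120)
Q(B) = -74120 + B**2 (Q(B) = B**2 - 74120 = -74120 + B**2)
1524513/A + Q(-342 - 1*(-190))/3933475 = 1524513/(1295357/3) + (-74120 + (-342 - 1*(-190))**2)/3933475 = 1524513*(3/1295357) + (-74120 + (-342 + 190)**2)*(1/3933475) = 4573539/1295357 + (-74120 + (-152)**2)*(1/3933475) = 4573539/1295357 + (-74120 + 23104)*(1/3933475) = 4573539/1295357 - 51016*1/3933475 = 4573539/1295357 - 7288/561925 = 365792191537/103984783175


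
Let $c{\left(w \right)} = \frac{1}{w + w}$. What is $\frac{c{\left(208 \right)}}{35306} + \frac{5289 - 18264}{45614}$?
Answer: $- \frac{95283809993}{334973159872} \approx -0.28445$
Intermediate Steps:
$c{\left(w \right)} = \frac{1}{2 w}$
$\frac{c{\left(208 \right)}}{35306} + \frac{5289 - 18264}{45614} = \frac{\frac{1}{2} \cdot \frac{1}{208}}{35306} + \frac{5289 - 18264}{45614} = \frac{1}{2} \cdot \frac{1}{208} \cdot \frac{1}{35306} - \frac{12975}{45614} = \frac{1}{416} \cdot \frac{1}{35306} - \frac{12975}{45614} = \frac{1}{14687296} - \frac{12975}{45614} = - \frac{95283809993}{334973159872}$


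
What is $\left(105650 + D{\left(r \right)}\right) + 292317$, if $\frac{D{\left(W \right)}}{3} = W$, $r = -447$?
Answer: $396626$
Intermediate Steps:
$D{\left(W \right)} = 3 W$
$\left(105650 + D{\left(r \right)}\right) + 292317 = \left(105650 + 3 \left(-447\right)\right) + 292317 = \left(105650 - 1341\right) + 292317 = 104309 + 292317 = 396626$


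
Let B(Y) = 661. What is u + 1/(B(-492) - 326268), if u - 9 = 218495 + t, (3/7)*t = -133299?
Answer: -30127438890/325607 ≈ -92527.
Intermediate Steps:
t = -311031 (t = (7/3)*(-133299) = -311031)
u = -92527 (u = 9 + (218495 - 311031) = 9 - 92536 = -92527)
u + 1/(B(-492) - 326268) = -92527 + 1/(661 - 326268) = -92527 + 1/(-325607) = -92527 - 1/325607 = -30127438890/325607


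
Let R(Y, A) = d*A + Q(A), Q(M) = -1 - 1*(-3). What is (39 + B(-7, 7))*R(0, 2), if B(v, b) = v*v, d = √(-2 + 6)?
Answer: 528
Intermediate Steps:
d = 2 (d = √4 = 2)
B(v, b) = v²
Q(M) = 2 (Q(M) = -1 + 3 = 2)
R(Y, A) = 2 + 2*A (R(Y, A) = 2*A + 2 = 2 + 2*A)
(39 + B(-7, 7))*R(0, 2) = (39 + (-7)²)*(2 + 2*2) = (39 + 49)*(2 + 4) = 88*6 = 528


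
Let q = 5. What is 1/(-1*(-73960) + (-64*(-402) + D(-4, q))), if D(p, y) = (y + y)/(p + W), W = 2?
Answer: 1/99683 ≈ 1.0032e-5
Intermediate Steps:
D(p, y) = 2*y/(2 + p) (D(p, y) = (y + y)/(p + 2) = (2*y)/(2 + p) = 2*y/(2 + p))
1/(-1*(-73960) + (-64*(-402) + D(-4, q))) = 1/(-1*(-73960) + (-64*(-402) + 2*5/(2 - 4))) = 1/(73960 + (25728 + 2*5/(-2))) = 1/(73960 + (25728 + 2*5*(-1/2))) = 1/(73960 + (25728 - 5)) = 1/(73960 + 25723) = 1/99683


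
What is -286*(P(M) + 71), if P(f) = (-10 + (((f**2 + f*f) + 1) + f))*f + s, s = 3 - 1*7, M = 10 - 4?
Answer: -137566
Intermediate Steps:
M = 6
s = -4 (s = 3 - 7 = -4)
P(f) = -4 + f*(-9 + f + 2*f**2) (P(f) = (-10 + (((f**2 + f*f) + 1) + f))*f - 4 = (-10 + (((f**2 + f**2) + 1) + f))*f - 4 = (-10 + ((2*f**2 + 1) + f))*f - 4 = (-10 + ((1 + 2*f**2) + f))*f - 4 = (-10 + (1 + f + 2*f**2))*f - 4 = (-9 + f + 2*f**2)*f - 4 = f*(-9 + f + 2*f**2) - 4 = -4 + f*(-9 + f + 2*f**2))
-286*(P(M) + 71) = -286*((-4 + 6**2 - 9*6 + 2*6**3) + 71) = -286*((-4 + 36 - 54 + 2*216) + 71) = -286*((-4 + 36 - 54 + 432) + 71) = -286*(410 + 71) = -286*481 = -137566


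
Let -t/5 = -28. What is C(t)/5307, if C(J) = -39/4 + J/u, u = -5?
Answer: -151/21228 ≈ -0.0071132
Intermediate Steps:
t = 140 (t = -5*(-28) = 140)
C(J) = -39/4 - J/5 (C(J) = -39/4 + J/(-5) = -39*¼ + J*(-⅕) = -39/4 - J/5)
C(t)/5307 = (-39/4 - ⅕*140)/5307 = (-39/4 - 28)*(1/5307) = -151/4*1/5307 = -151/21228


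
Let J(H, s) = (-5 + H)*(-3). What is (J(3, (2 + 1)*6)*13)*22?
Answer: 1716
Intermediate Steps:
J(H, s) = 15 - 3*H
(J(3, (2 + 1)*6)*13)*22 = ((15 - 3*3)*13)*22 = ((15 - 9)*13)*22 = (6*13)*22 = 78*22 = 1716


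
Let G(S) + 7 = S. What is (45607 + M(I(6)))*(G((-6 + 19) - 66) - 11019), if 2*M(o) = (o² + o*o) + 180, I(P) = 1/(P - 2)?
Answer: -8100444087/16 ≈ -5.0628e+8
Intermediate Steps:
I(P) = 1/(-2 + P)
G(S) = -7 + S
M(o) = 90 + o² (M(o) = ((o² + o*o) + 180)/2 = ((o² + o²) + 180)/2 = (2*o² + 180)/2 = (180 + 2*o²)/2 = 90 + o²)
(45607 + M(I(6)))*(G((-6 + 19) - 66) - 11019) = (45607 + (90 + (1/(-2 + 6))²))*((-7 + ((-6 + 19) - 66)) - 11019) = (45607 + (90 + (1/4)²))*((-7 + (13 - 66)) - 11019) = (45607 + (90 + (¼)²))*((-7 - 53) - 11019) = (45607 + (90 + 1/16))*(-60 - 11019) = (45607 + 1441/16)*(-11079) = (731153/16)*(-11079) = -8100444087/16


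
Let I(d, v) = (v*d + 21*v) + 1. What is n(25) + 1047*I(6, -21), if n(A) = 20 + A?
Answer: -592557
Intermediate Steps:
I(d, v) = 1 + 21*v + d*v (I(d, v) = (d*v + 21*v) + 1 = (21*v + d*v) + 1 = 1 + 21*v + d*v)
n(25) + 1047*I(6, -21) = (20 + 25) + 1047*(1 + 21*(-21) + 6*(-21)) = 45 + 1047*(1 - 441 - 126) = 45 + 1047*(-566) = 45 - 592602 = -592557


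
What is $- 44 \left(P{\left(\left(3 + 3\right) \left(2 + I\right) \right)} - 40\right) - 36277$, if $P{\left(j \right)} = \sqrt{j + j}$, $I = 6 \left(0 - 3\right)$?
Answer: $-34517 - 352 i \sqrt{3} \approx -34517.0 - 609.68 i$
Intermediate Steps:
$I = -18$ ($I = 6 \left(-3\right) = -18$)
$P{\left(j \right)} = \sqrt{2} \sqrt{j}$ ($P{\left(j \right)} = \sqrt{2 j} = \sqrt{2} \sqrt{j}$)
$- 44 \left(P{\left(\left(3 + 3\right) \left(2 + I\right) \right)} - 40\right) - 36277 = - 44 \left(\sqrt{2} \sqrt{\left(3 + 3\right) \left(2 - 18\right)} - 40\right) - 36277 = - 44 \left(\sqrt{2} \sqrt{6 \left(-16\right)} - 40\right) - 36277 = - 44 \left(\sqrt{2} \sqrt{-96} - 40\right) - 36277 = - 44 \left(\sqrt{2} \cdot 4 i \sqrt{6} - 40\right) - 36277 = - 44 \left(8 i \sqrt{3} - 40\right) - 36277 = - 44 \left(-40 + 8 i \sqrt{3}\right) - 36277 = \left(1760 - 352 i \sqrt{3}\right) - 36277 = -34517 - 352 i \sqrt{3}$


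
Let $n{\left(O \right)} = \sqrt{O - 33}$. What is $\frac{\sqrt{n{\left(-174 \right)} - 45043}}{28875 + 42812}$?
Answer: $\frac{\sqrt{-45043 + 3 i \sqrt{23}}}{71687} \approx 4.7283 \cdot 10^{-7} + 0.0029606 i$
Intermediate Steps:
$n{\left(O \right)} = \sqrt{-33 + O}$
$\frac{\sqrt{n{\left(-174 \right)} - 45043}}{28875 + 42812} = \frac{\sqrt{\sqrt{-33 - 174} - 45043}}{28875 + 42812} = \frac{\sqrt{\sqrt{-207} - 45043}}{71687} = \sqrt{3 i \sqrt{23} - 45043} \cdot \frac{1}{71687} = \sqrt{-45043 + 3 i \sqrt{23}} \cdot \frac{1}{71687} = \frac{\sqrt{-45043 + 3 i \sqrt{23}}}{71687}$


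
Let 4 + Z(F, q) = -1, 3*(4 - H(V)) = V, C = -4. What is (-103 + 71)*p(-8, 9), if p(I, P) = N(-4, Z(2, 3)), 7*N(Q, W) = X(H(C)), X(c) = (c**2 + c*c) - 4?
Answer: -2176/9 ≈ -241.78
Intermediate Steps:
H(V) = 4 - V/3
Z(F, q) = -5 (Z(F, q) = -4 - 1 = -5)
X(c) = -4 + 2*c**2 (X(c) = (c**2 + c**2) - 4 = 2*c**2 - 4 = -4 + 2*c**2)
N(Q, W) = 68/9 (N(Q, W) = (-4 + 2*(4 - 1/3*(-4))**2)/7 = (-4 + 2*(4 + 4/3)**2)/7 = (-4 + 2*(16/3)**2)/7 = (-4 + 2*(256/9))/7 = (-4 + 512/9)/7 = (1/7)*(476/9) = 68/9)
p(I, P) = 68/9
(-103 + 71)*p(-8, 9) = (-103 + 71)*(68/9) = -32*68/9 = -2176/9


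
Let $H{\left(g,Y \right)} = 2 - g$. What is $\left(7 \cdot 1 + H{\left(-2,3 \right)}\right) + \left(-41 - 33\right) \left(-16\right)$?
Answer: $1195$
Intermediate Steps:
$\left(7 \cdot 1 + H{\left(-2,3 \right)}\right) + \left(-41 - 33\right) \left(-16\right) = \left(7 \cdot 1 + \left(2 - -2\right)\right) + \left(-41 - 33\right) \left(-16\right) = \left(7 + \left(2 + 2\right)\right) - -1184 = \left(7 + 4\right) + 1184 = 11 + 1184 = 1195$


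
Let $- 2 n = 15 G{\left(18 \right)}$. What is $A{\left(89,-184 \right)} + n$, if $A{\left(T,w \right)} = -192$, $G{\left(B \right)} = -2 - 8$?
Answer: $-117$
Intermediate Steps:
$G{\left(B \right)} = -10$ ($G{\left(B \right)} = -2 - 8 = -10$)
$n = 75$ ($n = - \frac{15 \left(-10\right)}{2} = \left(- \frac{1}{2}\right) \left(-150\right) = 75$)
$A{\left(89,-184 \right)} + n = -192 + 75 = -117$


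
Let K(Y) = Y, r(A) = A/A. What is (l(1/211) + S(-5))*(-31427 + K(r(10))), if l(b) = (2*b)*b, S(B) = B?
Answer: 6995521878/44521 ≈ 1.5713e+5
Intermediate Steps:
l(b) = 2*b²
r(A) = 1
(l(1/211) + S(-5))*(-31427 + K(r(10))) = (2*(1/211)² - 5)*(-31427 + 1) = (2*(1/211)² - 5)*(-31426) = (2*(1/44521) - 5)*(-31426) = (2/44521 - 5)*(-31426) = -222603/44521*(-31426) = 6995521878/44521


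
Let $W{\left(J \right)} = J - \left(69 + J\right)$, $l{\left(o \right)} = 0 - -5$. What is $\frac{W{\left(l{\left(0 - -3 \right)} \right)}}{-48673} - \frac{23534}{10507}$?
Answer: $- \frac{163535057}{73058173} \approx -2.2384$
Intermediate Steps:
$l{\left(o \right)} = 5$ ($l{\left(o \right)} = 0 + 5 = 5$)
$W{\left(J \right)} = -69$
$\frac{W{\left(l{\left(0 - -3 \right)} \right)}}{-48673} - \frac{23534}{10507} = - \frac{69}{-48673} - \frac{23534}{10507} = \left(-69\right) \left(- \frac{1}{48673}\right) - \frac{3362}{1501} = \frac{69}{48673} - \frac{3362}{1501} = - \frac{163535057}{73058173}$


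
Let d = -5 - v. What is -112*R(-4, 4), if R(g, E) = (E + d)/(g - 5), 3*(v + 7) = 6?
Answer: 448/9 ≈ 49.778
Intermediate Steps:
v = -5 (v = -7 + (⅓)*6 = -7 + 2 = -5)
d = 0 (d = -5 - 1*(-5) = -5 + 5 = 0)
R(g, E) = E/(-5 + g) (R(g, E) = (E + 0)/(g - 5) = E/(-5 + g))
-112*R(-4, 4) = -448/(-5 - 4) = -448/(-9) = -448*(-1)/9 = -112*(-4/9) = 448/9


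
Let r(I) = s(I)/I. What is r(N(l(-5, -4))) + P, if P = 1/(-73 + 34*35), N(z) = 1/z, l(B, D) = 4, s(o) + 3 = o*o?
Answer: -52495/4468 ≈ -11.749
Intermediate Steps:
s(o) = -3 + o² (s(o) = -3 + o*o = -3 + o²)
r(I) = (-3 + I²)/I
P = 1/1117 (P = 1/(-73 + 1190) = 1/1117 ≈ 0.00089526)
r(N(l(-5, -4))) + P = (1/4 - 3/(1/4)) + 1/1117 = (¼ - 3/¼) + 1/1117 = (¼ - 3*4) + 1/1117 = (¼ - 12) + 1/1117 = -47/4 + 1/1117 = -52495/4468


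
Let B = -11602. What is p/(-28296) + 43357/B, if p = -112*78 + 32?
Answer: -140730733/41036274 ≈ -3.4294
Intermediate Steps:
p = -8704 (p = -8736 + 32 = -8704)
p/(-28296) + 43357/B = -8704/(-28296) + 43357/(-11602) = -8704*(-1/28296) + 43357*(-1/11602) = 1088/3537 - 43357/11602 = -140730733/41036274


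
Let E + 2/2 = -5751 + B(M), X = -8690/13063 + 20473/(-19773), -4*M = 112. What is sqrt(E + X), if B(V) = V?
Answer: I*sqrt(253604744230753591)/6622941 ≈ 76.037*I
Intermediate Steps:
M = -28 (M = -1/4*112 = -28)
X = -439266169/258294699 (X = -8690*1/13063 + 20473*(-1/19773) = -8690/13063 - 20473/19773 = -439266169/258294699 ≈ -1.7006)
E = -5780 (E = -1 + (-5751 - 28) = -1 - 5779 = -5780)
sqrt(E + X) = sqrt(-5780 - 439266169/258294699) = sqrt(-1493382626389/258294699) = I*sqrt(253604744230753591)/6622941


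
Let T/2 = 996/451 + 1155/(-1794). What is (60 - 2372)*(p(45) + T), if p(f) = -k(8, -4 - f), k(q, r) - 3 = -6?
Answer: -1910914240/134849 ≈ -14171.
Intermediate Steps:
k(q, r) = -3 (k(q, r) = 3 - 6 = -3)
T = 421973/134849 (T = 2*(996/451 + 1155/(-1794)) = 2*(996*(1/451) + 1155*(-1/1794)) = 2*(996/451 - 385/598) = 2*(421973/269698) = 421973/134849 ≈ 3.1292)
p(f) = 3 (p(f) = -1*(-3) = 3)
(60 - 2372)*(p(45) + T) = (60 - 2372)*(3 + 421973/134849) = -2312*826520/134849 = -1910914240/134849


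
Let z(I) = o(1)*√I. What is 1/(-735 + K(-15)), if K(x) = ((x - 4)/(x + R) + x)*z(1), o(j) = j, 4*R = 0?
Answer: -15/11231 ≈ -0.0013356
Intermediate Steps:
R = 0 (R = (¼)*0 = 0)
z(I) = √I (z(I) = 1*√I = √I)
K(x) = x + (-4 + x)/x (K(x) = ((x - 4)/(x + 0) + x)*√1 = ((-4 + x)/x + x)*1 = (x + (-4 + x)/x)*1 = x + (-4 + x)/x)
1/(-735 + K(-15)) = 1/(-735 + (1 - 15 - 4/(-15))) = 1/(-735 + (1 - 15 - 4*(-1/15))) = 1/(-735 + (1 - 15 + 4/15)) = 1/(-735 - 206/15) = 1/(-11231/15) = -15/11231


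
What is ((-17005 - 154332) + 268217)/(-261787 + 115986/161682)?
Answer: -186473240/503882497 ≈ -0.37007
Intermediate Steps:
((-17005 - 154332) + 268217)/(-261787 + 115986/161682) = (-171337 + 268217)/(-261787 + 115986*(1/161682)) = 96880/(-261787 + 19331/26947) = 96880/(-7054354958/26947) = 96880*(-26947/7054354958) = -186473240/503882497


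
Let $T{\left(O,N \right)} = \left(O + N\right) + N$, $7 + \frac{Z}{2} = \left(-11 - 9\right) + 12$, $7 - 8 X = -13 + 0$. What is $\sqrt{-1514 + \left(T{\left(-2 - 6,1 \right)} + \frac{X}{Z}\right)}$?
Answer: $\frac{i \sqrt{54723}}{6} \approx 38.988 i$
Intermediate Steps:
$X = \frac{5}{2}$ ($X = \frac{7}{8} - \frac{-13 + 0}{8} = \frac{7}{8} - - \frac{13}{8} = \frac{7}{8} + \frac{13}{8} = \frac{5}{2} \approx 2.5$)
$Z = -30$ ($Z = -14 + 2 \left(\left(-11 - 9\right) + 12\right) = -14 + 2 \left(-20 + 12\right) = -14 + 2 \left(-8\right) = -14 - 16 = -30$)
$T{\left(O,N \right)} = O + 2 N$ ($T{\left(O,N \right)} = \left(N + O\right) + N = O + 2 N$)
$\sqrt{-1514 + \left(T{\left(-2 - 6,1 \right)} + \frac{X}{Z}\right)} = \sqrt{-1514 + \left(\left(\left(-2 - 6\right) + 2 \cdot 1\right) + \frac{5}{2 \left(-30\right)}\right)} = \sqrt{-1514 + \left(\left(\left(-2 - 6\right) + 2\right) + \frac{5}{2} \left(- \frac{1}{30}\right)\right)} = \sqrt{-1514 + \left(\left(-8 + 2\right) - \frac{1}{12}\right)} = \sqrt{-1514 - \frac{73}{12}} = \sqrt{- \frac{18241}{12}} = \frac{i \sqrt{54723}}{6}$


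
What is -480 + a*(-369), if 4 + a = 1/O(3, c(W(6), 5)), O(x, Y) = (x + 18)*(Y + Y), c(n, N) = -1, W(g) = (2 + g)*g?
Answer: 14067/14 ≈ 1004.8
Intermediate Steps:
W(g) = g*(2 + g)
O(x, Y) = 2*Y*(18 + x) (O(x, Y) = (18 + x)*(2*Y) = 2*Y*(18 + x))
a = -169/42 (a = -4 + 1/(2*(-1)*(18 + 3)) = -4 + 1/(2*(-1)*21) = -4 + 1/(-42) = -4 - 1/42 = -169/42 ≈ -4.0238)
-480 + a*(-369) = -480 - 169/42*(-369) = -480 + 20787/14 = 14067/14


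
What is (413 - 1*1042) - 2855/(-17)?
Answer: -7838/17 ≈ -461.06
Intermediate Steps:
(413 - 1*1042) - 2855/(-17) = (413 - 1042) - 2855*(-1/17) = -629 + 2855/17 = -7838/17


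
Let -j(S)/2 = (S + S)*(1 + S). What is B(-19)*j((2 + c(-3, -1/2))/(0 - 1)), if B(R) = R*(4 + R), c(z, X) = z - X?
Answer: -855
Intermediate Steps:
j(S) = -4*S*(1 + S) (j(S) = -2*(S + S)*(1 + S) = -2*2*S*(1 + S) = -4*S*(1 + S))
B(-19)*j((2 + c(-3, -1/2))/(0 - 1)) = (-19*(4 - 19))*(-4*(2 + (-3 - (-1)/2))/(0 - 1)*(1 + (2 + (-3 - (-1)/2))/(0 - 1))) = (-19*(-15))*(-4*(2 + (-3 - (-1)/2))/(-1)*(1 + (2 + (-3 - (-1)/2))/(-1))) = 285*(-4*(2 + (-3 - 1*(-1/2)))*(-1)*(1 + (2 + (-3 - 1*(-1/2)))*(-1))) = 285*(-4*(2 + (-3 + 1/2))*(-1)*(1 + (2 + (-3 + 1/2))*(-1))) = 285*(-4*(2 - 5/2)*(-1)*(1 + (2 - 5/2)*(-1))) = 285*(-4*(-1/2*(-1))*(1 - 1/2*(-1))) = 285*(-4*1/2*(1 + 1/2)) = 285*(-4*1/2*3/2) = 285*(-3) = -855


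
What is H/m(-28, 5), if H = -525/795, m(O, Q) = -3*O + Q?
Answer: -35/4717 ≈ -0.0074200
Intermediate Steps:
m(O, Q) = Q - 3*O
H = -35/53 (H = -525*1/795 = -35/53 ≈ -0.66038)
H/m(-28, 5) = -35/(53*(5 - 3*(-28))) = -35/(53*(5 + 84)) = -35/53/89 = -35/53*1/89 = -35/4717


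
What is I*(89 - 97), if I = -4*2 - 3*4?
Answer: 160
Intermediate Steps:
I = -20 (I = -8 - 12 = -20)
I*(89 - 97) = -20*(89 - 97) = -20*(-8) = 160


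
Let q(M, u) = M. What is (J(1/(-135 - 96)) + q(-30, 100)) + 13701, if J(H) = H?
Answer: 3158000/231 ≈ 13671.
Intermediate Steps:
(J(1/(-135 - 96)) + q(-30, 100)) + 13701 = (1/(-135 - 96) - 30) + 13701 = (1/(-231) - 30) + 13701 = (-1/231 - 30) + 13701 = -6931/231 + 13701 = 3158000/231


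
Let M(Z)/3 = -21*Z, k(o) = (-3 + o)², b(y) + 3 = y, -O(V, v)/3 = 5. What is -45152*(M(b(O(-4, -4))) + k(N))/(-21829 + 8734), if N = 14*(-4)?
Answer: 41675296/2619 ≈ 15913.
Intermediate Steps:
O(V, v) = -15 (O(V, v) = -3*5 = -15)
N = -56
b(y) = -3 + y
M(Z) = -63*Z (M(Z) = 3*(-21*Z) = -63*Z)
-45152*(M(b(O(-4, -4))) + k(N))/(-21829 + 8734) = -45152*(-63*(-3 - 15) + (-3 - 56)²)/(-21829 + 8734) = -45152/((-13095/(-63*(-18) + (-59)²))) = -45152/((-13095/(1134 + 3481))) = -45152/((-13095/4615)) = -45152/((-13095*1/4615)) = -45152/(-2619/923) = -45152*(-923/2619) = 41675296/2619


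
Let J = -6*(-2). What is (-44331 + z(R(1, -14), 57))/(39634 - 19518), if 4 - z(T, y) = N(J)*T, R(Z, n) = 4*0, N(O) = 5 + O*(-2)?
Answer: -44327/20116 ≈ -2.2036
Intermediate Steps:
J = 12
N(O) = 5 - 2*O
R(Z, n) = 0
z(T, y) = 4 + 19*T (z(T, y) = 4 - (5 - 2*12)*T = 4 - (5 - 24)*T = 4 - (-19)*T = 4 + 19*T)
(-44331 + z(R(1, -14), 57))/(39634 - 19518) = (-44331 + (4 + 19*0))/(39634 - 19518) = (-44331 + (4 + 0))/20116 = (-44331 + 4)*(1/20116) = -44327*1/20116 = -44327/20116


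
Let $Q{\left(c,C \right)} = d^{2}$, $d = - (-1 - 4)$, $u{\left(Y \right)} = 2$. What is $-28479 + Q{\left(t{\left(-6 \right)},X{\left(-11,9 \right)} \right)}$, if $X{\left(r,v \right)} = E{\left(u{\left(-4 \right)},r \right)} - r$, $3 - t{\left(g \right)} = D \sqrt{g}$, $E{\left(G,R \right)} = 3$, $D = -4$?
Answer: $-28454$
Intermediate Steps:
$t{\left(g \right)} = 3 + 4 \sqrt{g}$ ($t{\left(g \right)} = 3 - - 4 \sqrt{g} = 3 + 4 \sqrt{g}$)
$X{\left(r,v \right)} = 3 - r$
$d = 5$ ($d = \left(-1\right) \left(-5\right) = 5$)
$Q{\left(c,C \right)} = 25$ ($Q{\left(c,C \right)} = 5^{2} = 25$)
$-28479 + Q{\left(t{\left(-6 \right)},X{\left(-11,9 \right)} \right)} = -28479 + 25 = -28454$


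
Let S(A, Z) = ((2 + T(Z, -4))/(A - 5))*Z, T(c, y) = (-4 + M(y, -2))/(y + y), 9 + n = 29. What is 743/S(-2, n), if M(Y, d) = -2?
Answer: -5201/55 ≈ -94.564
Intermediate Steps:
n = 20 (n = -9 + 29 = 20)
T(c, y) = -3/y (T(c, y) = (-4 - 2)/(y + y) = -6*1/(2*y) = -3/y)
S(A, Z) = 11*Z/(4*(-5 + A)) (S(A, Z) = ((2 - 3/(-4))/(A - 5))*Z = ((2 - 3*(-¼))/(-5 + A))*Z = ((2 + ¾)/(-5 + A))*Z = (11/(4*(-5 + A)))*Z = 11*Z/(4*(-5 + A)))
743/S(-2, n) = 743/(((11/4)*20/(-5 - 2))) = 743/(((11/4)*20/(-7))) = 743/(((11/4)*20*(-⅐))) = 743/(-55/7) = 743*(-7/55) = -5201/55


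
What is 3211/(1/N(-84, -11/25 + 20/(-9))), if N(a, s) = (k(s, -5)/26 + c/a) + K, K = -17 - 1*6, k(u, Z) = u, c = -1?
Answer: -467104417/6300 ≈ -74144.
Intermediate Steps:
K = -23 (K = -17 - 6 = -23)
N(a, s) = -23 - 1/a + s/26 (N(a, s) = (s/26 - 1/a) - 23 = (-1/a + s/26) - 23 = -23 - 1/a + s/26)
3211/(1/N(-84, -11/25 + 20/(-9))) = 3211/(1/(-23 - 1/(-84) + (-11/25 + 20/(-9))/26)) = 3211/(1/(-23 - 1*(-1/84) + (-11*1/25 + 20*(-1/9))/26)) = 3211/(1/(-23 + 1/84 + (-11/25 - 20/9)/26)) = 3211/(1/(-23 + 1/84 + (1/26)*(-599/225))) = 3211/(1/(-23 + 1/84 - 599/5850)) = 3211/(1/(-1891111/81900)) = 3211/(-81900/1891111) = 3211*(-1891111/81900) = -467104417/6300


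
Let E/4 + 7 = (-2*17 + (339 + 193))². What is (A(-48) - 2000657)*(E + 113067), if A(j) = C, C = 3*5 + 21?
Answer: -2210796239155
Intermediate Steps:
C = 36 (C = 15 + 21 = 36)
A(j) = 36
E = 991988 (E = -28 + 4*(-2*17 + (339 + 193))² = -28 + 4*(-34 + 532)² = -28 + 4*498² = -28 + 4*248004 = -28 + 992016 = 991988)
(A(-48) - 2000657)*(E + 113067) = (36 - 2000657)*(991988 + 113067) = -2000621*1105055 = -2210796239155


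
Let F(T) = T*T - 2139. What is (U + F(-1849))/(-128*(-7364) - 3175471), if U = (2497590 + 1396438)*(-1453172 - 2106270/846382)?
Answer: 2394710374528989194/944934296889 ≈ 2.5343e+6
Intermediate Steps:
U = -2394711820429597636/423191 (U = 3894028*(-1453172 - 2106270*1/846382) = 3894028*(-1453172 - 1053135/423191) = 3894028*(-614970364987/423191) = -2394711820429597636/423191 ≈ -5.6587e+12)
F(T) = -2139 + T² (F(T) = T² - 2139 = -2139 + T²)
(U + F(-1849))/(-128*(-7364) - 3175471) = (-2394711820429597636/423191 + (-2139 + (-1849)²))/(-128*(-7364) - 3175471) = (-2394711820429597636/423191 + (-2139 + 3418801))/(942592 - 3175471) = (-2394711820429597636/423191 + 3416662)/(-2232879) = -2394710374528989194/423191*(-1/2232879) = 2394710374528989194/944934296889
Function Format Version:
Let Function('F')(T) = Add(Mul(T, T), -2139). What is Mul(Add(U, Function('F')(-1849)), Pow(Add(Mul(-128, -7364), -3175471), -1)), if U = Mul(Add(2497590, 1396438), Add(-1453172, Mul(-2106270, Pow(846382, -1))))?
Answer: Rational(2394710374528989194, 944934296889) ≈ 2.5343e+6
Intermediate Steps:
U = Rational(-2394711820429597636, 423191) (U = Mul(3894028, Add(-1453172, Mul(-2106270, Rational(1, 846382)))) = Mul(3894028, Add(-1453172, Rational(-1053135, 423191))) = Mul(3894028, Rational(-614970364987, 423191)) = Rational(-2394711820429597636, 423191) ≈ -5.6587e+12)
Function('F')(T) = Add(-2139, Pow(T, 2)) (Function('F')(T) = Add(Pow(T, 2), -2139) = Add(-2139, Pow(T, 2)))
Mul(Add(U, Function('F')(-1849)), Pow(Add(Mul(-128, -7364), -3175471), -1)) = Mul(Add(Rational(-2394711820429597636, 423191), Add(-2139, Pow(-1849, 2))), Pow(Add(Mul(-128, -7364), -3175471), -1)) = Mul(Add(Rational(-2394711820429597636, 423191), Add(-2139, 3418801)), Pow(Add(942592, -3175471), -1)) = Mul(Add(Rational(-2394711820429597636, 423191), 3416662), Pow(-2232879, -1)) = Mul(Rational(-2394710374528989194, 423191), Rational(-1, 2232879)) = Rational(2394710374528989194, 944934296889)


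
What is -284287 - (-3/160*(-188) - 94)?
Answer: -11367861/40 ≈ -2.8420e+5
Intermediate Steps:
-284287 - (-3/160*(-188) - 94) = -284287 - (141/40 - 94) = -284287 - 1*(-3619/40) = -284287 + 3619/40 = -11367861/40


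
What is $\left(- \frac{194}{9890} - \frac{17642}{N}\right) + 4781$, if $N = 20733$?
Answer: $\frac{490081268194}{102524685} \approx 4780.1$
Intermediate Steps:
$\left(- \frac{194}{9890} - \frac{17642}{N}\right) + 4781 = \left(- \frac{194}{9890} - \frac{17642}{20733}\right) + 4781 = \left(\left(-194\right) \frac{1}{9890} - \frac{17642}{20733}\right) + 4781 = \left(- \frac{97}{4945} - \frac{17642}{20733}\right) + 4781 = - \frac{89250791}{102524685} + 4781 = \frac{490081268194}{102524685}$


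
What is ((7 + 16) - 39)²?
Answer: 256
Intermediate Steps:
((7 + 16) - 39)² = (23 - 39)² = (-16)² = 256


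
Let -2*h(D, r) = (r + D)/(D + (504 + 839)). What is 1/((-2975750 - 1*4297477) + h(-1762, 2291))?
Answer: -838/6094963697 ≈ -1.3749e-7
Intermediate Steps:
h(D, r) = -(D + r)/(2*(1343 + D)) (h(D, r) = -(r + D)/(2*(D + (504 + 839))) = -(D + r)/(2*(D + 1343)) = -(D + r)/(2*(1343 + D)))
1/((-2975750 - 1*4297477) + h(-1762, 2291)) = 1/((-2975750 - 1*4297477) + (-1*(-1762) - 1*2291)/(2*(1343 - 1762))) = 1/((-2975750 - 4297477) + (1/2)*(1762 - 2291)/(-419)) = 1/(-7273227 + (1/2)*(-1/419)*(-529)) = 1/(-7273227 + 529/838) = 1/(-6094963697/838) = -838/6094963697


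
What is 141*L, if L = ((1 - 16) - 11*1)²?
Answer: 95316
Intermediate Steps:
L = 676 (L = (-15 - 11)² = (-26)² = 676)
141*L = 141*676 = 95316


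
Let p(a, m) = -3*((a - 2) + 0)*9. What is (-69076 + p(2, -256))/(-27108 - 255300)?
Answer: 2467/10086 ≈ 0.24460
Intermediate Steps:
p(a, m) = 54 - 27*a (p(a, m) = -3*((-2 + a) + 0)*9 = -3*(-2 + a)*9 = (6 - 3*a)*9 = 54 - 27*a)
(-69076 + p(2, -256))/(-27108 - 255300) = (-69076 + (54 - 27*2))/(-27108 - 255300) = (-69076 + (54 - 54))/(-282408) = (-69076 + 0)*(-1/282408) = -69076*(-1/282408) = 2467/10086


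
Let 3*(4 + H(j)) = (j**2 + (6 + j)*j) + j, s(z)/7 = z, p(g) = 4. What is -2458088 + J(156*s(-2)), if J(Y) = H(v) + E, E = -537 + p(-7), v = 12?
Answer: -2458501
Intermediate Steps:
s(z) = 7*z
H(j) = -4 + j/3 + j**2/3 + j*(6 + j)/3 (H(j) = -4 + ((j**2 + (6 + j)*j) + j)/3 = -4 + ((j**2 + j*(6 + j)) + j)/3 = -4 + (j + j**2 + j*(6 + j))/3 = -4 + (j/3 + j**2/3 + j*(6 + j)/3) = -4 + j/3 + j**2/3 + j*(6 + j)/3)
E = -533 (E = -537 + 4 = -533)
J(Y) = -413 (J(Y) = (-4 + (2/3)*12**2 + (7/3)*12) - 533 = (-4 + (2/3)*144 + 28) - 533 = (-4 + 96 + 28) - 533 = 120 - 533 = -413)
-2458088 + J(156*s(-2)) = -2458088 - 413 = -2458501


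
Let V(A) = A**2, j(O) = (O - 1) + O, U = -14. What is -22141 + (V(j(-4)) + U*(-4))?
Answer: -22004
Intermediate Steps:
j(O) = -1 + 2*O (j(O) = (-1 + O) + O = -1 + 2*O)
-22141 + (V(j(-4)) + U*(-4)) = -22141 + ((-1 + 2*(-4))**2 - 14*(-4)) = -22141 + ((-1 - 8)**2 + 56) = -22141 + ((-9)**2 + 56) = -22141 + (81 + 56) = -22141 + 137 = -22004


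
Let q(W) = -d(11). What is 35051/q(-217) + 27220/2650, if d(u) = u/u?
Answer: -9285793/265 ≈ -35041.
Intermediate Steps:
d(u) = 1
q(W) = -1 (q(W) = -1*1 = -1)
35051/q(-217) + 27220/2650 = 35051/(-1) + 27220/2650 = 35051*(-1) + 27220*(1/2650) = -35051 + 2722/265 = -9285793/265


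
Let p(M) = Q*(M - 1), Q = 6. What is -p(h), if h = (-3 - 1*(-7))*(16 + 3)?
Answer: -450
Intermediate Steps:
h = 76 (h = (-3 + 7)*19 = 4*19 = 76)
p(M) = -6 + 6*M (p(M) = 6*(M - 1) = 6*(-1 + M) = -6 + 6*M)
-p(h) = -(-6 + 6*76) = -(-6 + 456) = -1*450 = -450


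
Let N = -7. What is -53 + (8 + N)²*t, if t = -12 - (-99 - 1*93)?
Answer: 127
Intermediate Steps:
t = 180 (t = -12 - (-99 - 93) = -12 - 1*(-192) = -12 + 192 = 180)
-53 + (8 + N)²*t = -53 + (8 - 7)²*180 = -53 + 1²*180 = -53 + 1*180 = -53 + 180 = 127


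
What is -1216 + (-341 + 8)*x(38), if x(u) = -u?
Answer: 11438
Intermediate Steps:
-1216 + (-341 + 8)*x(38) = -1216 + (-341 + 8)*(-1*38) = -1216 - 333*(-38) = -1216 + 12654 = 11438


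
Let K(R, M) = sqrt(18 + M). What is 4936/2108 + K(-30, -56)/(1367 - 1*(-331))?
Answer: 1234/527 + I*sqrt(38)/1698 ≈ 2.3416 + 0.0036304*I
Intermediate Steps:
4936/2108 + K(-30, -56)/(1367 - 1*(-331)) = 4936/2108 + sqrt(18 - 56)/(1367 - 1*(-331)) = 4936*(1/2108) + sqrt(-38)/(1367 + 331) = 1234/527 + (I*sqrt(38))/1698 = 1234/527 + (I*sqrt(38))*(1/1698) = 1234/527 + I*sqrt(38)/1698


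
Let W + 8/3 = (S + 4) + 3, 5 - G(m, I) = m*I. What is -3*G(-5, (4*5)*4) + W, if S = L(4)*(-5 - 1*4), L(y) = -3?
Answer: -3551/3 ≈ -1183.7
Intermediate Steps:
S = 27 (S = -3*(-5 - 1*4) = -3*(-5 - 4) = -3*(-9) = 27)
G(m, I) = 5 - I*m (G(m, I) = 5 - m*I = 5 - I*m)
W = 94/3 (W = -8/3 + ((27 + 4) + 3) = -8/3 + (31 + 3) = -8/3 + 34 = 94/3 ≈ 31.333)
-3*G(-5, (4*5)*4) + W = -3*(5 - 1*(4*5)*4*(-5)) + 94/3 = -3*(5 - 1*20*4*(-5)) + 94/3 = -3*(5 - 1*80*(-5)) + 94/3 = -3*(5 + 400) + 94/3 = -3*405 + 94/3 = -1215 + 94/3 = -3551/3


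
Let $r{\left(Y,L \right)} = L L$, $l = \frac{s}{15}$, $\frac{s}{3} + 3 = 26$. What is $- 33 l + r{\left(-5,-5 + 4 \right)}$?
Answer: $- \frac{754}{5} \approx -150.8$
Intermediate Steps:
$s = 69$ ($s = -9 + 3 \cdot 26 = -9 + 78 = 69$)
$l = \frac{23}{5}$ ($l = \frac{69}{15} = 69 \cdot \frac{1}{15} = \frac{23}{5} \approx 4.6$)
$r{\left(Y,L \right)} = L^{2}$
$- 33 l + r{\left(-5,-5 + 4 \right)} = \left(-33\right) \frac{23}{5} + \left(-5 + 4\right)^{2} = - \frac{759}{5} + \left(-1\right)^{2} = - \frac{759}{5} + 1 = - \frac{754}{5}$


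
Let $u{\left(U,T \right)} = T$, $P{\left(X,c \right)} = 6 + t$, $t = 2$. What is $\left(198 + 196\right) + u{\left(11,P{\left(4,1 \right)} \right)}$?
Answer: $402$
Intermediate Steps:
$P{\left(X,c \right)} = 8$ ($P{\left(X,c \right)} = 6 + 2 = 8$)
$\left(198 + 196\right) + u{\left(11,P{\left(4,1 \right)} \right)} = \left(198 + 196\right) + 8 = 394 + 8 = 402$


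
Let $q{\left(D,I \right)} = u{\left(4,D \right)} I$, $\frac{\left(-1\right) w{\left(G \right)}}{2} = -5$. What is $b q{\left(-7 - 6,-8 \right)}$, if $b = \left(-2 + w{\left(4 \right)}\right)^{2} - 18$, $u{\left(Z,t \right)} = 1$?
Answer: $-368$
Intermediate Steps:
$w{\left(G \right)} = 10$ ($w{\left(G \right)} = \left(-2\right) \left(-5\right) = 10$)
$q{\left(D,I \right)} = I$ ($q{\left(D,I \right)} = 1 I = I$)
$b = 46$ ($b = \left(-2 + 10\right)^{2} - 18 = 8^{2} - 18 = 64 - 18 = 46$)
$b q{\left(-7 - 6,-8 \right)} = 46 \left(-8\right) = -368$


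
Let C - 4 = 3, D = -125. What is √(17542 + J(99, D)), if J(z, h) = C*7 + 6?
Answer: √17597 ≈ 132.65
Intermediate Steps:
C = 7 (C = 4 + 3 = 7)
J(z, h) = 55 (J(z, h) = 7*7 + 6 = 49 + 6 = 55)
√(17542 + J(99, D)) = √(17542 + 55) = √17597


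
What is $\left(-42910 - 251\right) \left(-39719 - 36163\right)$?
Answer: $3275143002$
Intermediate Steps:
$\left(-42910 - 251\right) \left(-39719 - 36163\right) = - 43161 \left(-39719 - 36163\right) = \left(-43161\right) \left(-75882\right) = 3275143002$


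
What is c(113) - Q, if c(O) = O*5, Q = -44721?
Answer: 45286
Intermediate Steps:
c(O) = 5*O
c(113) - Q = 5*113 - 1*(-44721) = 565 + 44721 = 45286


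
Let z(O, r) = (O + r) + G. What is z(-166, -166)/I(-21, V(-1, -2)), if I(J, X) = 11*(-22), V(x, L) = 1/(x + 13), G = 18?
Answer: 157/121 ≈ 1.2975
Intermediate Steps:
V(x, L) = 1/(13 + x)
I(J, X) = -242
z(O, r) = 18 + O + r (z(O, r) = (O + r) + 18 = 18 + O + r)
z(-166, -166)/I(-21, V(-1, -2)) = (18 - 166 - 166)/(-242) = -314*(-1/242) = 157/121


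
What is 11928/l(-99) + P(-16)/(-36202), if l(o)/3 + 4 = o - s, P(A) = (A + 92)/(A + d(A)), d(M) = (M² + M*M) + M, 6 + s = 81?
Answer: -8636350811/386637360 ≈ -22.337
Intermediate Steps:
s = 75 (s = -6 + 81 = 75)
d(M) = M + 2*M² (d(M) = (M² + M²) + M = 2*M² + M = M + 2*M²)
P(A) = (92 + A)/(A + A*(1 + 2*A)) (P(A) = (A + 92)/(A + A*(1 + 2*A)) = (92 + A)/(A + A*(1 + 2*A)))
l(o) = -237 + 3*o (l(o) = -12 + 3*(o - 1*75) = -12 + 3*(o - 75) = -12 + 3*(-75 + o) = -12 + (-225 + 3*o) = -237 + 3*o)
11928/l(-99) + P(-16)/(-36202) = 11928/(-237 + 3*(-99)) + ((½)*(92 - 16)/(-16*(1 - 16)))/(-36202) = 11928/(-237 - 297) + ((½)*(-1/16)*76/(-15))*(-1/36202) = 11928/(-534) + ((½)*(-1/16)*(-1/15)*76)*(-1/36202) = 11928*(-1/534) + (19/120)*(-1/36202) = -1988/89 - 19/4344240 = -8636350811/386637360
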